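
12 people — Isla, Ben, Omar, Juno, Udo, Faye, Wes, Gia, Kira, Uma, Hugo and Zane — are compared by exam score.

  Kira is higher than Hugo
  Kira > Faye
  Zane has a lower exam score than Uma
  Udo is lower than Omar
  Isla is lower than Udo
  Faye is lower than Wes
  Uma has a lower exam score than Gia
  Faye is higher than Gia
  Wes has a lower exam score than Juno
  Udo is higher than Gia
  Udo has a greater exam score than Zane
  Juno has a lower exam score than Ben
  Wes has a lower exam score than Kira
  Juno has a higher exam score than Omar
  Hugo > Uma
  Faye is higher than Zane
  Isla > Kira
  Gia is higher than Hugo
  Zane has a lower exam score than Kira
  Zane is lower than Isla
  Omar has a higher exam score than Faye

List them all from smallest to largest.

Zane < Uma < Hugo < Gia < Faye < Wes < Kira < Isla < Udo < Omar < Juno < Ben

The consecutive links are each given: Zane < Uma; Uma < Hugo; Hugo < Gia; Gia < Faye; Faye < Wes; Wes < Kira; Kira < Isla; Isla < Udo; Udo < Omar; Omar < Juno; Juno < Ben.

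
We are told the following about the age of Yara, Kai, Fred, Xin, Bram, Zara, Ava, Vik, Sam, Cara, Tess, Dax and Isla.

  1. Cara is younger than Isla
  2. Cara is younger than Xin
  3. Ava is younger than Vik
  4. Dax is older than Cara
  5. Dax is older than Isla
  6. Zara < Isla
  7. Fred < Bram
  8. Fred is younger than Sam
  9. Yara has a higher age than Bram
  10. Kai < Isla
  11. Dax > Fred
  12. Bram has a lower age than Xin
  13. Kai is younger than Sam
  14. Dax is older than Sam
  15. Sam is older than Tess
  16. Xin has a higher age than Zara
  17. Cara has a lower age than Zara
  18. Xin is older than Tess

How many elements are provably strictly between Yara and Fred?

1

Chaining upward from Fred reaches: Bram, Xin, Sam, Dax.
Chaining downward from Yara reaches: Bram.
Strictly between Fred and Yara are those in both lists: Bram — 1 element.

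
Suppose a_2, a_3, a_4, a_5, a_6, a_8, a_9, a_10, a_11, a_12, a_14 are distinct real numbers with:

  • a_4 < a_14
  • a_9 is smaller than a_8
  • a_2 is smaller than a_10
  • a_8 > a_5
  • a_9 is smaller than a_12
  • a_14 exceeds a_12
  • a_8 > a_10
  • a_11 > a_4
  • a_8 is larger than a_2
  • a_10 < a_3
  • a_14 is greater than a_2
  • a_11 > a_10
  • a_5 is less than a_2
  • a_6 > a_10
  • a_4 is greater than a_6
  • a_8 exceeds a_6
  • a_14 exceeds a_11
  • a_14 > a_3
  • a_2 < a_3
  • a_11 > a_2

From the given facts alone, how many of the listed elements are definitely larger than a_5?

Directly above a_5: a_2, a_8.
One step further: a_10, a_3, a_11, a_14 (6 so far).
One step further: a_6 (7 so far).
One step further: a_4 (8 so far).
Nothing else is reachable above a_5; 8 in all.

8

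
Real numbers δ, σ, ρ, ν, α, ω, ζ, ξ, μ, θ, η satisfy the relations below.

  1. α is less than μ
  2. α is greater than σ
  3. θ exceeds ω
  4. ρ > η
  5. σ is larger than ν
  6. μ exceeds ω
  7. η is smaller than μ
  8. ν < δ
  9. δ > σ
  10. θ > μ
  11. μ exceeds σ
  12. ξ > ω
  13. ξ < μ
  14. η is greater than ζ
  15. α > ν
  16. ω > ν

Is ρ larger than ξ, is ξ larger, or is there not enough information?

Following every chain through ρ: below ρ we get ζ, η.
ξ is not reached, and no chain runs the other way from ξ to ρ.
So the given relations leave the order of ρ and ξ undetermined.

undetermined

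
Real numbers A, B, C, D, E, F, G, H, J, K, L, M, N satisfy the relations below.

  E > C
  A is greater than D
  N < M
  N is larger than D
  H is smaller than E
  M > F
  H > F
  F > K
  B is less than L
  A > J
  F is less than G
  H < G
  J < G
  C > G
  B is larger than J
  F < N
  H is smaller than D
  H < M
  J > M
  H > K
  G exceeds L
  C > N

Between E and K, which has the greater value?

K < F and F < H give K < H.
Then H < D extends the chain to D.
Then D < N extends the chain to N.
Then N < M extends the chain to M.
With M < J: K < F < H < D < N < M < J.
With J < B: K < F < H < D < N < M < J < B.
Then B < L extends the chain to L.
Then L < G extends the chain to G.
With G < C: K < F < H < D < N < M < J < B < L < G < C.
Then C < E extends the chain to E.
So K < E; E is the larger of the two.

E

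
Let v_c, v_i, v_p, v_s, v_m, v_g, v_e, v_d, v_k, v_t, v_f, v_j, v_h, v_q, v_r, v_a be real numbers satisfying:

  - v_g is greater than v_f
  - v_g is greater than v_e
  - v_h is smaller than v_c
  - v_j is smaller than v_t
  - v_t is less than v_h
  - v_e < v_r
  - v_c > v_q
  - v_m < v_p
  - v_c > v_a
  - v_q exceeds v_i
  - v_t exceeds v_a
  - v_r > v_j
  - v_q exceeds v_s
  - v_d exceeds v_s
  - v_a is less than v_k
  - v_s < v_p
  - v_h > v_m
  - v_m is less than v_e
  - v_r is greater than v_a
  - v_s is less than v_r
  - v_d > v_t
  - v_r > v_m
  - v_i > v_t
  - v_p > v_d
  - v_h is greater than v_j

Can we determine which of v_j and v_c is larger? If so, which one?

v_j < v_t < v_i < v_q < v_c, by transitivity through v_t, v_i, v_q.
So v_c is larger.

v_c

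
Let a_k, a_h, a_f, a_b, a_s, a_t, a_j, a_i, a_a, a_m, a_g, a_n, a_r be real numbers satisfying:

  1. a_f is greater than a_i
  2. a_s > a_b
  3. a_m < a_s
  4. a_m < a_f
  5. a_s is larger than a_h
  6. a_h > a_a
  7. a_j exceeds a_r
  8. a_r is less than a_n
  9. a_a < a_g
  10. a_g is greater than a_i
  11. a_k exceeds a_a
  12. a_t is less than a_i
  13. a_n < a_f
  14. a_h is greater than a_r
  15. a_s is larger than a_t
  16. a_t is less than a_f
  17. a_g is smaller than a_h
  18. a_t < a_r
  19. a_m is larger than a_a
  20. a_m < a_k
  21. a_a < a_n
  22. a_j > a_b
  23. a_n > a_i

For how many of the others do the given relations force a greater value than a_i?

5

Directly above a_i: a_g, a_n, a_f.
One step further: a_h (4 so far).
One step further: a_s (5 so far).
No other element is forced above a_i by the given relations, so the count is 5.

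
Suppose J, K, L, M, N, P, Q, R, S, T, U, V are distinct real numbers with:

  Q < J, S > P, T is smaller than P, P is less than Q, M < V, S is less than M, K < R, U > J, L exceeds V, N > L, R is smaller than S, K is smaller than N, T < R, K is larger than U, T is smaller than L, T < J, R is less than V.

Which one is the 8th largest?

Piecing the relations together gives one ordering: T < P < Q < J < U < K < R < S < M < V < L < N.
The 8th largest is U.

U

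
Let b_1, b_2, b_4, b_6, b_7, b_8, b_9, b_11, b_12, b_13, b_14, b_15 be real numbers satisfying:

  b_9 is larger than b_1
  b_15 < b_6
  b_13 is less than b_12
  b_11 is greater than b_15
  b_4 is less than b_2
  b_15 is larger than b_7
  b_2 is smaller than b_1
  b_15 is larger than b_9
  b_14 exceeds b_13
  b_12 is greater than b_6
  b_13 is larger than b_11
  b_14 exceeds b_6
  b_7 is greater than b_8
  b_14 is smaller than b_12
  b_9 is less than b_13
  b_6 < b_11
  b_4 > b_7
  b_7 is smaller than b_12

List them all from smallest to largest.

Each adjacent pair is fixed by a given relation: b_8 < b_7; b_7 < b_4; b_4 < b_2; b_2 < b_1; b_1 < b_9; b_9 < b_15; b_15 < b_6; b_6 < b_11; b_11 < b_13; b_13 < b_14; b_14 < b_12. Chaining them end to end gives the full order.

b_8 < b_7 < b_4 < b_2 < b_1 < b_9 < b_15 < b_6 < b_11 < b_13 < b_14 < b_12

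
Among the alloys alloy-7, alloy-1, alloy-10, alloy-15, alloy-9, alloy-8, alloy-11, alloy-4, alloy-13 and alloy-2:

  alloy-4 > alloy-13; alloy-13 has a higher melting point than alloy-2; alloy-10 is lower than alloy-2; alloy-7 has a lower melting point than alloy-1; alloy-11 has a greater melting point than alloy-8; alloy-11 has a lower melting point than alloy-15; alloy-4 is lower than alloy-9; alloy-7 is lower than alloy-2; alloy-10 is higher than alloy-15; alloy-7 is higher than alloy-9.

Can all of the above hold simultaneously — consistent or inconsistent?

inconsistent

We have alloy-7 < alloy-2 stated directly, yet also alloy-2 < alloy-13 < alloy-4 < alloy-9 < alloy-7 by chaining the others — so alloy-2 < alloy-7. Contradiction.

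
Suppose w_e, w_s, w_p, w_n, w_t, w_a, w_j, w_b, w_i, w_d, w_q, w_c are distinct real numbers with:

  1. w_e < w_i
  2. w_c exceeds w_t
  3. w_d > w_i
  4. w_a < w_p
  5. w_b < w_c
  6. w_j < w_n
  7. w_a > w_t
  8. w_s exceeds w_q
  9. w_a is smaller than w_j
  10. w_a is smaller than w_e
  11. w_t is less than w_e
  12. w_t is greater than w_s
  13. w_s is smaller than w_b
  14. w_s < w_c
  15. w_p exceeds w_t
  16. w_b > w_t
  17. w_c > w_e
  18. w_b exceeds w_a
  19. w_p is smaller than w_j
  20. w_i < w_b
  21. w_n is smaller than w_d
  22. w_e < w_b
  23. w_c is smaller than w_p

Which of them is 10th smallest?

Chaining the given pairs: w_q < w_s < w_t < w_a < w_e < w_i < w_b < w_c < w_p < w_j < w_n < w_d.
Counting 10 from the smallest end gives w_j.

w_j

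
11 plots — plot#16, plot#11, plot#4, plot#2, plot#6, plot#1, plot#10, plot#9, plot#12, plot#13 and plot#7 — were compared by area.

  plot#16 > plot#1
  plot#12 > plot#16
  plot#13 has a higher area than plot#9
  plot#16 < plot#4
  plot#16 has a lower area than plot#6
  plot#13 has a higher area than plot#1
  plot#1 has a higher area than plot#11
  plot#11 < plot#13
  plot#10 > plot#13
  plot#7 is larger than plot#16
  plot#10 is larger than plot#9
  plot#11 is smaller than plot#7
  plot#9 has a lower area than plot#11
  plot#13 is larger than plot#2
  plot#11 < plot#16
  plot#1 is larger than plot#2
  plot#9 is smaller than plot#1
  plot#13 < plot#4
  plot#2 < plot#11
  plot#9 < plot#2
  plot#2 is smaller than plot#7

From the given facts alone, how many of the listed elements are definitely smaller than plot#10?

5

From plot#10 the given relations immediately reach plot#9, plot#13.
From those, plot#2, plot#11, plot#1 — 5 in total.
Nothing else is reachable below plot#10; 5 in all.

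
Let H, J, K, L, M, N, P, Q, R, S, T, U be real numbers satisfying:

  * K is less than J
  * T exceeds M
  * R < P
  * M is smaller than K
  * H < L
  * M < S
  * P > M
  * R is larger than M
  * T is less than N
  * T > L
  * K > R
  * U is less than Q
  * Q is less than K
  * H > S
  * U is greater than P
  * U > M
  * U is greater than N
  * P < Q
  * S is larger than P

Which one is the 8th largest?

Chaining the given pairs: M < R < P < S < H < L < T < N < U < Q < K < J.
Counting 8 from the largest end gives H.

H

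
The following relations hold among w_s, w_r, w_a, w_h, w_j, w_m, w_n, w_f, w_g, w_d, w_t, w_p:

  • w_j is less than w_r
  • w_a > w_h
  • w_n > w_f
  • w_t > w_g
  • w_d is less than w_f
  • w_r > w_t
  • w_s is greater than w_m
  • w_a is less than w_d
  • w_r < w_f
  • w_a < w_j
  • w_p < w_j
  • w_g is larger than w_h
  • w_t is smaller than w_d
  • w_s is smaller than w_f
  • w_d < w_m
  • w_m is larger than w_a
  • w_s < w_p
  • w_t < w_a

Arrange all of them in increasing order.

The consecutive links are each given: w_h < w_g; w_g < w_t; w_t < w_a; w_a < w_d; w_d < w_m; w_m < w_s; w_s < w_p; w_p < w_j; w_j < w_r; w_r < w_f; w_f < w_n.

w_h < w_g < w_t < w_a < w_d < w_m < w_s < w_p < w_j < w_r < w_f < w_n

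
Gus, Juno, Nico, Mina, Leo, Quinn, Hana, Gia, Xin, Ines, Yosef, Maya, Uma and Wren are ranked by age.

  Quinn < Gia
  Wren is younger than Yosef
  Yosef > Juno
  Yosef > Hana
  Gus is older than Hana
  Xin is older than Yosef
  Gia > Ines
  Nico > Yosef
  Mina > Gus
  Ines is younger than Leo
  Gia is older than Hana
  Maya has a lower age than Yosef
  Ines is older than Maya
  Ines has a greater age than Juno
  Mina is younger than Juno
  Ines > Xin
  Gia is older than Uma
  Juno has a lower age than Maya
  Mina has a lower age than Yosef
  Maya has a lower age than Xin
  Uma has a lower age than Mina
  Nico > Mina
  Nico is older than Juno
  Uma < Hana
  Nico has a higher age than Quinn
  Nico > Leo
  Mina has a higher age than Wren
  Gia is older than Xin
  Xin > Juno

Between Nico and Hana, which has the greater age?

Following the relations from Hana: Hana < Gus < Mina < Juno < Maya < Yosef < Xin < Ines < Leo < Nico.
So Hana < Nico; Nico is the older of the two.

Nico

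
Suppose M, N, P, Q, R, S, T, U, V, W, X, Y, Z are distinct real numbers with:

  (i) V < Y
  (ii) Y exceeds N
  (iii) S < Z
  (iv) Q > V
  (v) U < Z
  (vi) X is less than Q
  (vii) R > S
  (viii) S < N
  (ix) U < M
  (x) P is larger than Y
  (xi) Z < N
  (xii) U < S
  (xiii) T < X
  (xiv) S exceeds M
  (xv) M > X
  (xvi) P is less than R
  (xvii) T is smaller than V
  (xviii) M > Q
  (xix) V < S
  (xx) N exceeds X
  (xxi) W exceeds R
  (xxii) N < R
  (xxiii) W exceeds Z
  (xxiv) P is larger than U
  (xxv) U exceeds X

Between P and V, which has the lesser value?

V

V < Q and Q < M give V < M.
With M < S: V < Q < M < S.
Then S < Z extends the chain to Z.
Then Z < N extends the chain to N.
Then N < Y extends the chain to Y.
With Y < P: V < Q < M < S < Z < N < Y < P.
So V < P; V is the smaller of the two.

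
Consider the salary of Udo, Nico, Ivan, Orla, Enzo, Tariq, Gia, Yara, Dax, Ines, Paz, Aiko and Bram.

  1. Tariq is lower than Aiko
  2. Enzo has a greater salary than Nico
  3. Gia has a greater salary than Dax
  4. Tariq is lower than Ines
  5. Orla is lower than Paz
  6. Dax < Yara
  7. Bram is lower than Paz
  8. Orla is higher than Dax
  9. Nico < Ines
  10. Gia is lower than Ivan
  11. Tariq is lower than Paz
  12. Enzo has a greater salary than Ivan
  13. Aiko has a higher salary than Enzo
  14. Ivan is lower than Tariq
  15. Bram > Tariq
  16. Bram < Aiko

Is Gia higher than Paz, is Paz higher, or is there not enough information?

Paz

Gia < Ivan and Ivan < Tariq give Gia < Tariq.
Then Tariq < Bram extends the chain to Bram.
Then Bram < Paz extends the chain to Paz.
So Paz is higher.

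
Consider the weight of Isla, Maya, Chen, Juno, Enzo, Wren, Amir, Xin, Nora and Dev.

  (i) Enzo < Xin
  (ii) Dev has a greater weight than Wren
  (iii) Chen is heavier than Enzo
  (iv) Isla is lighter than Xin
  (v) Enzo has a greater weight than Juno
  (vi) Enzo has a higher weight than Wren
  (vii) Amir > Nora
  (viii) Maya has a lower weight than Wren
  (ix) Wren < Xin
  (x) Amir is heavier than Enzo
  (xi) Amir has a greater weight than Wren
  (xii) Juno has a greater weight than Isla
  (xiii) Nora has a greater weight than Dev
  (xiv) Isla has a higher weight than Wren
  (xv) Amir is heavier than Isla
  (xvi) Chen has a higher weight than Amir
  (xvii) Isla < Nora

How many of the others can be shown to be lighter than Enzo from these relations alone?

Directly below Enzo: Wren, Juno.
One step further: Maya, Isla (4 so far).
No other element is forced below Enzo by the given relations, so the count is 4.

4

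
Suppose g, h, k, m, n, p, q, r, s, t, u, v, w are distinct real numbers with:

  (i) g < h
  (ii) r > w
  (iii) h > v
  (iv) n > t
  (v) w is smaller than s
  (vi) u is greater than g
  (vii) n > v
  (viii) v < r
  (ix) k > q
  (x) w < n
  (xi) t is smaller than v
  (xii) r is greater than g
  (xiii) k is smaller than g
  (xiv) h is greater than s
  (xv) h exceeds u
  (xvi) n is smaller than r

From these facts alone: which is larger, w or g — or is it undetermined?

undetermined

Following every chain through w: above w we get s, n, h, r.
g is not reached, and no chain runs the other way from g to w.
So the given relations leave the order of w and g undetermined.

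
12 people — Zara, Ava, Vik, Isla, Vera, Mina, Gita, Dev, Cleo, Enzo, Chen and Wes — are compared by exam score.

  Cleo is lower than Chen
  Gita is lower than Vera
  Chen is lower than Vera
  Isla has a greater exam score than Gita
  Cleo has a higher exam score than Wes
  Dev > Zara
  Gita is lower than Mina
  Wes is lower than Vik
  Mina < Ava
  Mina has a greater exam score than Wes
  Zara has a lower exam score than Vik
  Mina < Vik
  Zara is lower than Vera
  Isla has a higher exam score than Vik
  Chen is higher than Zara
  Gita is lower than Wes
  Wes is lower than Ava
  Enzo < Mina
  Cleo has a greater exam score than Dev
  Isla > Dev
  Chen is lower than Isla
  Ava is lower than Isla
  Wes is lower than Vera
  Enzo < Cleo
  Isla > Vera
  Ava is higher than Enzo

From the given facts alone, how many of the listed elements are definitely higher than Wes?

7

From Wes the given relations immediately reach Mina, Ava, Vik, Cleo, Vera.
From those, Chen, Isla — 7 in total.
Nothing else is reachable above Wes; 7 in all.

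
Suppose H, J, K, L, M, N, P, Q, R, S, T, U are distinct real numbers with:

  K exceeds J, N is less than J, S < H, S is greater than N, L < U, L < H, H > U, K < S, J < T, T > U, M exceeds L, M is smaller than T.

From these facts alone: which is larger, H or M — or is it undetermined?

undetermined

Following every chain through M: above M we get T; below M we get L.
H is not reached, and no chain runs the other way from H to M.
So the given relations leave the order of M and H undetermined.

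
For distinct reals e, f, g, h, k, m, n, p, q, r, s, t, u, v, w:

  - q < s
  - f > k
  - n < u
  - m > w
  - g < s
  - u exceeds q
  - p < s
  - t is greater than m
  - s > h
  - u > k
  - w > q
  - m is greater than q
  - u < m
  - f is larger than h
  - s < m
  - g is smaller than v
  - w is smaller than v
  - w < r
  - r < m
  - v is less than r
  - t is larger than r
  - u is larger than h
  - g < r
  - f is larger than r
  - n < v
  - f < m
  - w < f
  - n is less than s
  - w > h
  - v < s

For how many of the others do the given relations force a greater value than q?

8

From q the given relations immediately reach w, s, u, m.
From those, v, r, f, t — 8 in total.
Nothing else is reachable above q; 8 in all.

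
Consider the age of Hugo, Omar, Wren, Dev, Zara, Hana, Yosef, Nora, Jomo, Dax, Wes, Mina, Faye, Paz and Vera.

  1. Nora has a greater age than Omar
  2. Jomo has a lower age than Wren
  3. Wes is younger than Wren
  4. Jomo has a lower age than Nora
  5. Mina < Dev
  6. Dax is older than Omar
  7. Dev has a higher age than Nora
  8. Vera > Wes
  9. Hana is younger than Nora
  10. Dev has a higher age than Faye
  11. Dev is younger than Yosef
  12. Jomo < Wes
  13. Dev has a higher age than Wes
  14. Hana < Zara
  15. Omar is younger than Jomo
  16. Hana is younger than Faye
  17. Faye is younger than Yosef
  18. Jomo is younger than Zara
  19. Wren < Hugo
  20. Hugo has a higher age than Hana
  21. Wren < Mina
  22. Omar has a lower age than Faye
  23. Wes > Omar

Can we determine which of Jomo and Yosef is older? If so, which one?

Yosef

Following the relations from Jomo: Jomo < Wes < Wren < Mina < Dev < Yosef.
So Yosef is older.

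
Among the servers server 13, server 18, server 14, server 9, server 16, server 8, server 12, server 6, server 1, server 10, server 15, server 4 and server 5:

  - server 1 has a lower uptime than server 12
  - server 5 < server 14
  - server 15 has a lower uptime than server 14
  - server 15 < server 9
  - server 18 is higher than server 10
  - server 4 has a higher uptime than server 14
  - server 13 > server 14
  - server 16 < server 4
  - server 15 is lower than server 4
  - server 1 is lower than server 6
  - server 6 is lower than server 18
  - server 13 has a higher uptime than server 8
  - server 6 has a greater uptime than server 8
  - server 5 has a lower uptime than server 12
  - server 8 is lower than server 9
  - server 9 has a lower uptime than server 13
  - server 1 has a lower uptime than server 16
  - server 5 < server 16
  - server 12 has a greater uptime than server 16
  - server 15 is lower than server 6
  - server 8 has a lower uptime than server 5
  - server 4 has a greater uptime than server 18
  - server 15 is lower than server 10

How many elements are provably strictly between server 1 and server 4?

The relations place server 1 below server 4. An element lies strictly between them when it is forced above server 1 and also forced below server 4.
Above server 1: {server 6, server 16, server 12, server 18}. Below server 4: {server 15, server 8, server 5, server 14, server 6, server 16, server 10, server 18}.
Intersection: {server 6, server 16, server 18} — 3.

3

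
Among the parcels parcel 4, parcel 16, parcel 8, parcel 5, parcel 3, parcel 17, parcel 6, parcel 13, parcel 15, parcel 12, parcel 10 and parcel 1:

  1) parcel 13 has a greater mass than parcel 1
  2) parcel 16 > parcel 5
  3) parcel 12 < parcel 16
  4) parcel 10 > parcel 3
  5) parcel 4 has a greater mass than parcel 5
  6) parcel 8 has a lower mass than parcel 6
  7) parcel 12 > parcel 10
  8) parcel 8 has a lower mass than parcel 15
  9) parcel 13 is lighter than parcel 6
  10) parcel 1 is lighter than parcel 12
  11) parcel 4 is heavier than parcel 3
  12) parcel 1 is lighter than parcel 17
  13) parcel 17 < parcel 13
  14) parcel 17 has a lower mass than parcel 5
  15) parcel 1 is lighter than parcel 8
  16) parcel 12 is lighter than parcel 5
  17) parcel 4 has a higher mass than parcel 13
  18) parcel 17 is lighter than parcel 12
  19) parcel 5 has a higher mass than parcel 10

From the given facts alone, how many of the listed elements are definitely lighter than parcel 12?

4

From parcel 12 the given relations immediately reach parcel 1, parcel 17, parcel 10.
From those, parcel 3 — 4 in total.
Nothing else is reachable below parcel 12; 4 in all.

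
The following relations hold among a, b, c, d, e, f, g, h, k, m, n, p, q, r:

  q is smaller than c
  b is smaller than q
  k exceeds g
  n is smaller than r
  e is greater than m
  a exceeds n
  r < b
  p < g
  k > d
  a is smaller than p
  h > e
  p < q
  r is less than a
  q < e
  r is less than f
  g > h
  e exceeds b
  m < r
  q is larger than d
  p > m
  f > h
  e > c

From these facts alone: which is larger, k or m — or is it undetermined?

k

m < r and r < a give m < a.
With a < p: m < r < a < p.
With p < q: m < r < a < p < q.
With q < c: m < r < a < p < q < c.
With c < e: m < r < a < p < q < c < e.
With e < h: m < r < a < p < q < c < e < h.
With h < g: m < r < a < p < q < c < e < h < g.
Then g < k extends the chain to k.
So k is larger.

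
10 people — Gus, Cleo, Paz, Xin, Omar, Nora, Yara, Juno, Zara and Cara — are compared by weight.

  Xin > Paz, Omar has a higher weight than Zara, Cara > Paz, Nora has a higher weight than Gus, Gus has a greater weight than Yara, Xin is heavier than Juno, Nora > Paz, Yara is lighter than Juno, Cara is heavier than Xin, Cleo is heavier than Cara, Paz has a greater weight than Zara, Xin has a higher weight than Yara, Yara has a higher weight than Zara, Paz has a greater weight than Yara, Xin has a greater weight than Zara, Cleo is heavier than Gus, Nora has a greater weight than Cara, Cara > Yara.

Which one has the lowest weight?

Yara is not least since Zara < Yara; Juno is not least since Yara < Juno; Paz is not least since Zara < Paz; Xin is not least since Juno < Xin; Cara is not least since Yara < Cara; Gus is not least since Yara < Gus; Nora is not least since Paz < Nora; Omar is not least since Zara < Omar; Cleo is not least since Gus < Cleo.
Only Zara has nothing below it, so Zara is the lowest weight.

Zara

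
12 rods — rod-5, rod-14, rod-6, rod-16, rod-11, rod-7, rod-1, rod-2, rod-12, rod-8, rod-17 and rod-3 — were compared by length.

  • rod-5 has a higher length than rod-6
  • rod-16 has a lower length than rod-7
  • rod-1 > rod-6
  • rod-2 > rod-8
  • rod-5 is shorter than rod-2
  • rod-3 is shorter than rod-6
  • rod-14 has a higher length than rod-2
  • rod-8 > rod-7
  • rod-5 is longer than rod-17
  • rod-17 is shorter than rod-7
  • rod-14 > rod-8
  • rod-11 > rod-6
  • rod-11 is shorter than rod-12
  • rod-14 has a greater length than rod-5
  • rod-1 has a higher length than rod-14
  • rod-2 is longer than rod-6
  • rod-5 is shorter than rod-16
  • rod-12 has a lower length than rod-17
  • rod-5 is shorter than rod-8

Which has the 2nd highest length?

rod-14

Piecing the relations together gives one ordering: rod-3 < rod-6 < rod-11 < rod-12 < rod-17 < rod-5 < rod-16 < rod-7 < rod-8 < rod-2 < rod-14 < rod-1.
The 2nd largest is rod-14.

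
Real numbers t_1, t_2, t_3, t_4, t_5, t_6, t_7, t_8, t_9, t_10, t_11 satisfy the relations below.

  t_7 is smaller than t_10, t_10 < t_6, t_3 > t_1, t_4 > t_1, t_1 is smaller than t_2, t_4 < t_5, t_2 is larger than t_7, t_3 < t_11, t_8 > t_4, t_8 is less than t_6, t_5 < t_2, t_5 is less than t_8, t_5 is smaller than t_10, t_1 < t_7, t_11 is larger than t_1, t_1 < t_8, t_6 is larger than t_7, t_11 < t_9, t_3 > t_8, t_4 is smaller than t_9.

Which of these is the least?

t_1

Chaining upward from t_1: directly above it, t_4, t_8, t_3, t_7, t_11, t_2; then t_5, t_10, t_9, t_6.
That covers every other element, and nothing is given below t_1, so t_1 is the least.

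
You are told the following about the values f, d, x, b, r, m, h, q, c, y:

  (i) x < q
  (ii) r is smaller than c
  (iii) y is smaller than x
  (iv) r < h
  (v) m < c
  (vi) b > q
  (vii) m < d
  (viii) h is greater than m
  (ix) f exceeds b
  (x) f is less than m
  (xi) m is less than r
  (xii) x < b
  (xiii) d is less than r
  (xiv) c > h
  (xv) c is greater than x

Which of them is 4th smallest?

b

Piecing the relations together gives one ordering: y < x < q < b < f < m < d < r < h < c.
Counting 4 from the smallest end gives b.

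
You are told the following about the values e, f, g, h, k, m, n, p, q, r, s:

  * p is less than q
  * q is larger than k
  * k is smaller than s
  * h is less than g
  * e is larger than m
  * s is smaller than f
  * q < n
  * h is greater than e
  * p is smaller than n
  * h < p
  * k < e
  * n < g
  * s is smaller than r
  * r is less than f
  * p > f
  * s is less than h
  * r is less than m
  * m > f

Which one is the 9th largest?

r

Piecing the relations together gives one ordering: k < s < r < f < m < e < h < p < q < n < g.
Counting 9 from the largest end gives r.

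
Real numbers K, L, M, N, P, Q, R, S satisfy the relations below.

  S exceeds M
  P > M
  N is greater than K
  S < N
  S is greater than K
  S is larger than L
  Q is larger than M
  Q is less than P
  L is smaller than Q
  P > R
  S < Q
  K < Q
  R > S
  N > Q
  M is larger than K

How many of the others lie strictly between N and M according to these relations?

2

The relations place M below N. An element lies strictly between them when it is forced above M and also forced below N.
Above M: {S, Q, R, P}. Below N: {L, K, S, Q}.
Intersection: {S, Q} — 2.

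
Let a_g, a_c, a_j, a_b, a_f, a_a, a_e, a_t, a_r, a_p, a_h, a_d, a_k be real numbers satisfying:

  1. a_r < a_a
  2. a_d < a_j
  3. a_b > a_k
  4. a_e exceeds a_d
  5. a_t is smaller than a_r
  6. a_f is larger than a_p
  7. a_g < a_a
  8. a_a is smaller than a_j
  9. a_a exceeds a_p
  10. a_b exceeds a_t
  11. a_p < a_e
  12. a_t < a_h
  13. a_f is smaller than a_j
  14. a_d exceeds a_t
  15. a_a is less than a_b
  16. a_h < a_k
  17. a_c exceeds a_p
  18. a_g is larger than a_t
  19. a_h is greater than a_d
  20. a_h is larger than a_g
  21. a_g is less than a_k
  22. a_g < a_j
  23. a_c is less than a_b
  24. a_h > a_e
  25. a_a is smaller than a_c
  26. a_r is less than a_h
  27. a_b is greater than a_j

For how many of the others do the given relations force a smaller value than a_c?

From a_c the given relations immediately reach a_p, a_a.
From those, a_g, a_r — 4 in total.
From those, a_t — 5 in total.
No other element is forced below a_c by the given relations, so the count is 5.

5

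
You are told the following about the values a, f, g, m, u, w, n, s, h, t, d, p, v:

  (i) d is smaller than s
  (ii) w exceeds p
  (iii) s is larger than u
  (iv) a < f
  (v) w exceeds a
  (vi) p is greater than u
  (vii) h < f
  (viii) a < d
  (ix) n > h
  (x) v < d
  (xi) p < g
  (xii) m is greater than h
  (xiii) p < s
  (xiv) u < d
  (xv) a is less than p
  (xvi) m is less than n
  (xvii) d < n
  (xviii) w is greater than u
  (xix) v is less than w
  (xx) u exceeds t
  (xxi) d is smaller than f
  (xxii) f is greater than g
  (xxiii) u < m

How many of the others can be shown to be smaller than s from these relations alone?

The elements the relations force below s are t, u, v, a, p, d — no chain reaches any other.
That is 6.

6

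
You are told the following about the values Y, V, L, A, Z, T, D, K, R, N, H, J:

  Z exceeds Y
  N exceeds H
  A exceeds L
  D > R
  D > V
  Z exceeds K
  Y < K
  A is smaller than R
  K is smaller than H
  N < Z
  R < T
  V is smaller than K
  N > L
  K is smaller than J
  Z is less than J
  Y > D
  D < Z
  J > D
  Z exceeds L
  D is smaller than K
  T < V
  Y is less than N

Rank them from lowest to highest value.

L < A < R < T < V < D < Y < K < H < N < Z < J

Nothing is placed below L, so it is least; from there L < A; A < R; R < T; T < V; V < D; D < Y; Y < K; K < H; H < N; N < Z; Z < J, each given directly.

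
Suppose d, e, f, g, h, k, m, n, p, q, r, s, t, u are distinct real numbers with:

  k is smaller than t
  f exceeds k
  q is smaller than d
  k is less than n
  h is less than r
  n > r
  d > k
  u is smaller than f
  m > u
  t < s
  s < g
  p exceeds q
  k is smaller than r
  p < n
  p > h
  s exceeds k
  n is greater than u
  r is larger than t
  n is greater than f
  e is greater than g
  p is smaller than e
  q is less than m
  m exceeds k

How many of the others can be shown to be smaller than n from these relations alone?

8

From n the given relations immediately reach k, u, p, f, r.
From those, h, t, q — 8 in total.
No other element is forced below n by the given relations, so the count is 8.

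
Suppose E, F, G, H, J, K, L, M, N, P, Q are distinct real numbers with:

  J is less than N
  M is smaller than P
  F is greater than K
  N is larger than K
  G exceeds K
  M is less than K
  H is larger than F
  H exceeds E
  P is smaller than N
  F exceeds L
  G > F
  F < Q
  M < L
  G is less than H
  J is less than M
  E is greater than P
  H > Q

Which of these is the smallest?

Chaining upward from J: directly above it, M, N; then L, K, P; then F, E, G; then Q, H.
That covers every other element, and nothing is given below J, so J is the smallest.

J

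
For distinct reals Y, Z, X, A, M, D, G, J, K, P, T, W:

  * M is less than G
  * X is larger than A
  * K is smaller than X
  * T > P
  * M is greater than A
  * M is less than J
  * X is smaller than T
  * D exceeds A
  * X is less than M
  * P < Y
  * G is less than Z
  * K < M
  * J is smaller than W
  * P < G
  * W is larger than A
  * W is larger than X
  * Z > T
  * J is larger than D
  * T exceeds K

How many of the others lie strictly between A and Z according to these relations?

4

Chaining upward from A reaches: X, T, M, D, J, W, G.
Chaining downward from Z reaches: P, K, X, T, M, G.
Strictly between A and Z are those in both lists: X, T, M, G — 4 elements.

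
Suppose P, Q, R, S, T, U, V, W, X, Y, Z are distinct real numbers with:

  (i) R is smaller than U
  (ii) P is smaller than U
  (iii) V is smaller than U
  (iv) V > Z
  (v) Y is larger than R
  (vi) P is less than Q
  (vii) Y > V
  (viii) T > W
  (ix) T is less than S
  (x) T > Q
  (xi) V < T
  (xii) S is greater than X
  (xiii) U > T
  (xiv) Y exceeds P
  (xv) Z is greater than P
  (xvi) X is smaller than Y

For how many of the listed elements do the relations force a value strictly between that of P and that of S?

4

The relations place P below S. An element lies strictly between them when it is forced above P and also forced below S.
Above P: {Z, Q, V, Y, T, U}. Below S: {W, Z, Q, X, V, T}.
Intersection: {Z, Q, V, T} — 4.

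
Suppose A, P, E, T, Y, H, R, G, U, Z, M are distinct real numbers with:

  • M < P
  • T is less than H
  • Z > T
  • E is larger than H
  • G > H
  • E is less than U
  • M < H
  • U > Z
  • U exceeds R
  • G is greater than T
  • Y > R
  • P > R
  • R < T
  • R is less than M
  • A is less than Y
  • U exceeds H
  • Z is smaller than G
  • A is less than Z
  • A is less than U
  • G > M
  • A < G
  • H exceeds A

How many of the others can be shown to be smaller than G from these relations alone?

From G the given relations immediately reach M, T, A, H, Z.
From those, R — 6 in total.
Nothing else is reachable below G; 6 in all.

6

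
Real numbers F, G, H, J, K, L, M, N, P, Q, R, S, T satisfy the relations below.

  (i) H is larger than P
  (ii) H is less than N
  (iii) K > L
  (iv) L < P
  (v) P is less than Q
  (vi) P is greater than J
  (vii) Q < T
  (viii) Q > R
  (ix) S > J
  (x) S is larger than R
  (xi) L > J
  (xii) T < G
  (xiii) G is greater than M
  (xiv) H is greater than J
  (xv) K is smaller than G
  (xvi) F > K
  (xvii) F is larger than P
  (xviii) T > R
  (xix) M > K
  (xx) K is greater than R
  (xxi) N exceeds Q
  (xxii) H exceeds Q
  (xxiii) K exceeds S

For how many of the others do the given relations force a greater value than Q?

4

Directly above Q: T, H, N.
One step further: G (4 so far).
Nothing else is reachable above Q; 4 in all.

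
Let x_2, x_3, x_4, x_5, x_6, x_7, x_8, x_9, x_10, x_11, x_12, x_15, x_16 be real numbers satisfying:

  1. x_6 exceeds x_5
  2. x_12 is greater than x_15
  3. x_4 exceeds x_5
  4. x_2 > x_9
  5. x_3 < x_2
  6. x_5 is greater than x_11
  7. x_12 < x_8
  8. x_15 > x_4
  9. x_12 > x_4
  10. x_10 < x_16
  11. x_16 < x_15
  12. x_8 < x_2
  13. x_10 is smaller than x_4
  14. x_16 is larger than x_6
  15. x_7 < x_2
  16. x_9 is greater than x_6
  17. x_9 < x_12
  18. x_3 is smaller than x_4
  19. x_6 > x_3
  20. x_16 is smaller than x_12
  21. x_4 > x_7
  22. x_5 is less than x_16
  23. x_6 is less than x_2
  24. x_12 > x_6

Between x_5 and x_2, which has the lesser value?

x_5

Following the relations from x_5: x_5 < x_6 < x_16 < x_15 < x_12 < x_8 < x_2.
So x_5 < x_2; x_5 is the smaller of the two.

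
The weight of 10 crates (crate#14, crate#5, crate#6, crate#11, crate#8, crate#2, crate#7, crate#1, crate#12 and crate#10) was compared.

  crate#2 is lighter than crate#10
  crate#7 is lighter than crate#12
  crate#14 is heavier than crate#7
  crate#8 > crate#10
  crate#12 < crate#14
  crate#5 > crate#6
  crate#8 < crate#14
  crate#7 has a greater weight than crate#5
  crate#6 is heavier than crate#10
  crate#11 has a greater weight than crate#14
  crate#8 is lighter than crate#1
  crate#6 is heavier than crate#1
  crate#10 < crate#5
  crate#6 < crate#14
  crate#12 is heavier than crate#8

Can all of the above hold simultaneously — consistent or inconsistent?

The single ordering crate#2 < crate#10 < crate#8 < crate#1 < crate#6 < crate#5 < crate#7 < crate#12 < crate#14 < crate#11 satisfies every listed relation, so no contradiction arises.

consistent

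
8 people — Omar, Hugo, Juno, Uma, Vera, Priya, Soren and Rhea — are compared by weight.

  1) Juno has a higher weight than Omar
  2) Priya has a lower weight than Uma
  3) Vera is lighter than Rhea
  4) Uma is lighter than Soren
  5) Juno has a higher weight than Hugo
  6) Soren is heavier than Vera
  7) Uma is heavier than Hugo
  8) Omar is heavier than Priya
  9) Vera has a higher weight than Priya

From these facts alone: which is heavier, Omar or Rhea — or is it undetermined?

undetermined

Following every chain through Omar: above Omar we get Juno; below Omar we get Priya.
Rhea is not reached, and no chain runs the other way from Rhea to Omar.
So the given relations leave the order of Omar and Rhea undetermined.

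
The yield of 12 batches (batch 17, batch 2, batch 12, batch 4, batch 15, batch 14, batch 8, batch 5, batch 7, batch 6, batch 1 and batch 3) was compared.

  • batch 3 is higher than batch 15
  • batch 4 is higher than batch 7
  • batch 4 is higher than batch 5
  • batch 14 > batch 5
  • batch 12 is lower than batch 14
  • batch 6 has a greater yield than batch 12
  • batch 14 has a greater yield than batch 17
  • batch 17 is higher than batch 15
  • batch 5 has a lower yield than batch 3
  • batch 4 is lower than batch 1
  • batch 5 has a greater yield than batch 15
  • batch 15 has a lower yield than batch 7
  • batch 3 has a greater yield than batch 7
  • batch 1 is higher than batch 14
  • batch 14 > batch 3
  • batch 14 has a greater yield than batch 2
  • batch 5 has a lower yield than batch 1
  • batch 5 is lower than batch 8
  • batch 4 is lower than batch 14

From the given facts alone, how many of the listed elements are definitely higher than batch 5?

From batch 5 the given relations immediately reach batch 3, batch 8, batch 4, batch 14, batch 1.
No other element is forced above batch 5 by the given relations, so the count is 5.

5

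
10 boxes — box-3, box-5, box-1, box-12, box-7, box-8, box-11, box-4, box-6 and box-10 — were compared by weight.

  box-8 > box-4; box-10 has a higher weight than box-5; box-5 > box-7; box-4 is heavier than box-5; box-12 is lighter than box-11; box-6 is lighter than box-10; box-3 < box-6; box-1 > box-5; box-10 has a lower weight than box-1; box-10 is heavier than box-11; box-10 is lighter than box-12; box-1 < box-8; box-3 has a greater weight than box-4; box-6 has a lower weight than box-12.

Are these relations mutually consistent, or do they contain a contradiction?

Chaining the given relations yields box-12 < box-11 < box-10, so box-12 < box-10. But one relation states box-10 < box-12. These cannot both hold.

inconsistent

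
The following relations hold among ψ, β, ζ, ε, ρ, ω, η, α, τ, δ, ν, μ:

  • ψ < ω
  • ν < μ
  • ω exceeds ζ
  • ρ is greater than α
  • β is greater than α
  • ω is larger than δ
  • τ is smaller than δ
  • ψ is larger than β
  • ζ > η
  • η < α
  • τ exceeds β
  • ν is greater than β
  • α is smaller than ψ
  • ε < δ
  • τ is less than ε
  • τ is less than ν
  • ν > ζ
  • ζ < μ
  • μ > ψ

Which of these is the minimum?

η

Chaining upward from η: directly above it, α, ζ; then β, ν, ψ, ρ, μ, ω; then τ; then ε, δ.
That covers every other element, and nothing is given below η, so η is the minimum.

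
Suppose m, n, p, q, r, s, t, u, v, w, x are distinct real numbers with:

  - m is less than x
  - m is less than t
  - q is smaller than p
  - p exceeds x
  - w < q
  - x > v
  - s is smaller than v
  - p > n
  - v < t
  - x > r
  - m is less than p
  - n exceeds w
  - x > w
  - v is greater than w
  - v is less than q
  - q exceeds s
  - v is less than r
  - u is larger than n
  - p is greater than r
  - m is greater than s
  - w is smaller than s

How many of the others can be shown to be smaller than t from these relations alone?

4

The elements the relations force below t are w, s, v, m — no chain reaches any other.
That is 4.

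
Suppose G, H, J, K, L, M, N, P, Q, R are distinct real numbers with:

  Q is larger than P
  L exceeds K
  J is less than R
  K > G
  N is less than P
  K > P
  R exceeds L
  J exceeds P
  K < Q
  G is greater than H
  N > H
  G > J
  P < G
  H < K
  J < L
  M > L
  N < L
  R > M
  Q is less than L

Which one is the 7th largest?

J

Chaining the given pairs: H < N < P < J < G < K < Q < L < M < R.
The 7th largest is J.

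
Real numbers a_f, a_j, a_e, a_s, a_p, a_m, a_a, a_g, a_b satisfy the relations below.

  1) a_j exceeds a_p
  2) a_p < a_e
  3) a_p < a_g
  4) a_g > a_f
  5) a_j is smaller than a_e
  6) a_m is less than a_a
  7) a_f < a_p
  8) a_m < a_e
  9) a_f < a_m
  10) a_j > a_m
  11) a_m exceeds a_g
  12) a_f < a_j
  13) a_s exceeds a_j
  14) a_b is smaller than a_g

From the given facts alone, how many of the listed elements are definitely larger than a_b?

Directly above a_b: a_g.
One step further: a_m (2 so far).
One step further: a_j, a_a, a_e (5 so far).
One step further: a_s (6 so far).
No other element is forced above a_b by the given relations, so the count is 6.

6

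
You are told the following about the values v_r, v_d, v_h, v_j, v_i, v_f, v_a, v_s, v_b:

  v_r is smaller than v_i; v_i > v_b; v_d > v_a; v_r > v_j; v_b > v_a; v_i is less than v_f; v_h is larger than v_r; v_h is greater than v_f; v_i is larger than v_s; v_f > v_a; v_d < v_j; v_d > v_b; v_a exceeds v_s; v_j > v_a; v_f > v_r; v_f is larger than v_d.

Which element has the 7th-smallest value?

v_i

Piecing the relations together gives one ordering: v_s < v_a < v_b < v_d < v_j < v_r < v_i < v_f < v_h.
The 7th smallest is v_i.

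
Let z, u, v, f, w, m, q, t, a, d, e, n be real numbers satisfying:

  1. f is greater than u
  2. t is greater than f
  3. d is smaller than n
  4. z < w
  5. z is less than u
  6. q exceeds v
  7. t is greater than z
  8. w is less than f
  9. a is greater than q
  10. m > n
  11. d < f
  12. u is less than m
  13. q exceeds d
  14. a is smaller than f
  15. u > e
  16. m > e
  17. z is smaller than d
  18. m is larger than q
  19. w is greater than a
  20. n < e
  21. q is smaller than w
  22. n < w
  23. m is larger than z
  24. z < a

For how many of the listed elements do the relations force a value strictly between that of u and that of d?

The relations place d below u. An element lies strictly between them when it is forced above d and also forced below u.
Above d: {n, e, q, a, w, m, f, t}. Below u: {z, n, e}.
Intersection: {n, e} — 2.

2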